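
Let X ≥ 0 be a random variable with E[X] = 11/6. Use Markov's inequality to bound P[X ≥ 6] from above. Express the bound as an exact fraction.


μ = E[X] = 11/6, a = 6.
Markov: P[X ≥ 6] ≤ μ/a = (11/6)/6 = 11/36.
Numerically: ≈ 0.30556.
(Since a = 6 > μ = 1.83333, the bound 11/36 is < 1 and informative.)

P[X ≥ 6] ≤ 11/36 ≈ 0.30556.


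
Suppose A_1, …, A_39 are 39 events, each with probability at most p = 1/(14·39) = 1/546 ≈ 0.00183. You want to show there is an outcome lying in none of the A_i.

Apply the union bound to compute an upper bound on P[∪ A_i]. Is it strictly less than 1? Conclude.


Union bound: P[∪_{i=1}^{39} A_i] ≤ Σ_i P[A_i] ≤ 39·p = 39·(1/546) = 1/14.
Numerically: 1/14 ≈ 0.07143.
Is 1/14 < 1? YES.
Since P[∪ A_i] ≤ 1/14 < 1, the complement has P[∩ A_i^c] ≥ 1 − 1/14 = 13/14 > 0, so some outcome avoids every A_i.

39·p = 1/14 ≈ 0.07143; existence CERTIFIED by the union bound.


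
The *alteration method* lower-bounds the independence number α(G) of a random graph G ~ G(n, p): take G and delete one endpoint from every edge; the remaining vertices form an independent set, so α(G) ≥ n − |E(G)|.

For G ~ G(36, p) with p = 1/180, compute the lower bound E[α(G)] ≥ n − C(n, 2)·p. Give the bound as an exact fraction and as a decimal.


E[|E(G)|] = C(36, 2)·p = 630 · (1/180) = 7/2.
E[α(G)] ≥ n − E[|E(G)|] = 36 − 7/2 = 65/2.
Numerically: ≈ 32.5000.
(This is only a lower bound; the true E[α(G)] may be larger.)

E[α(G)] ≥ 65/2 ≈ 32.5000.


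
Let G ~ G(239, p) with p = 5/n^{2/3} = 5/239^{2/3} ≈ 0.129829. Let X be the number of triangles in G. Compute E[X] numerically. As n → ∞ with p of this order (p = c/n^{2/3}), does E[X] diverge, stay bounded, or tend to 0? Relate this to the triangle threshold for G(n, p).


Number of potential triangles: C(239, 3) = 2246839.
Each occurs with probability p³ ≈ (0.129829)³ ≈ 2.18833704e-03.
By linearity: E[X] = C(239, 3)·p³ ≈ 2246839 · 2.18833704e-03 ≈ 4916.841004.
Since α = 2/3 < 1, p = c/n^{2/3} ≫ 1/n is above the triangle threshold p ~ 1/n. Asymptotically E[X] ~ (c³/6)·n^{3(1−α)} = (5³/6)·n^{1} → ∞; triangles are abundant w.h.p.

E[X] ≈ 4916.841004; in regime p = Θ(1/n^{2/3}) E[X] diverges (above the triangle threshold p ~ 1/n).


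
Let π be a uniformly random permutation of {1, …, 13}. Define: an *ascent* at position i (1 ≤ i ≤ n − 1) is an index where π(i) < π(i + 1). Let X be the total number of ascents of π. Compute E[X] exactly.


Write X = Σ X_I over i = 1, …, 12, with X_I the indicator of one ascent.
There are 12 indicators.
For each fixed i, the pair (π(i), π(i+1)) is a uniformly random ordered pair of distinct values from {1, …, 13}; by symmetry P[π(i) < π(i+1)] = 1/2.
By linearity: E[X] = 12 · (1/2) = (13 − 1) · (1/2) = 6 ≈ 6.000000.

E[X] = 6 = 6.000000.


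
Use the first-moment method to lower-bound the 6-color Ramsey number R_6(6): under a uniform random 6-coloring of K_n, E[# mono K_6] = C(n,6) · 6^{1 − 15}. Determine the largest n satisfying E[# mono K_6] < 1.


We need C(n, 6) · 6^{1 − 15} < 1, i.e. C(n, 6) < 6^{15 − 1} = 78364164096.
Check values of n near the boundary:
  n = 192: C(192, 6) = 64300886496; 64300886496 < 78364164096? YES
  n = 193: C(193, 6) = 66364016544; 66364016544 < 78364164096? YES
  n = 194: C(194, 6) = 68482017072; 68482017072 < 78364164096? YES
  n = 195: C(195, 6) = 70656049360; 70656049360 < 78364164096? YES
  n = 196: C(196, 6) = 72887293024; 72887293024 < 78364164096? YES
  n = 197: C(197, 6) = 75176946208; 75176946208 < 78364164096? YES
  n = 198: C(198, 6) = 77526225777; 77526225777 < 78364164096? YES
  n = 199: C(199, 6) = 79936367511; 79936367511 < 78364164096? NO
The largest n with C(n, 6) < 78364164096 is n = 198 (where E[X] = 25842075259/26121388032 ≈ 0.98931). Hence R_6(6) > 198, i.e. R_6(6) ≥ 199.

Largest n = 198; hence R_6(6) > 198.


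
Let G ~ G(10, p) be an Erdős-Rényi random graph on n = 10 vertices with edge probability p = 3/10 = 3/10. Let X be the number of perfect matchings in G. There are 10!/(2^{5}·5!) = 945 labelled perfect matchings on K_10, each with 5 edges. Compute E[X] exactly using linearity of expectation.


K_10 has 10!/(2^{5}·5!) = 945 labelled perfect matchings.
For each such perfect matching H, let X_H = 1 if all 5 edges of H are present in G. Then P[X_H = 1] = p^{5} = (3/10)^{5} = 243/100000.
Summing the indicators: E[X] = Σ_H E[X_H] = 945 · p^{5} = 945 · 243/100000 = 45927/20000.
Numerically: E[X] ≈ 2.2963.

E[X] = 945 · (3/10)^{5} = 45927/20000 ≈ 2.2963.


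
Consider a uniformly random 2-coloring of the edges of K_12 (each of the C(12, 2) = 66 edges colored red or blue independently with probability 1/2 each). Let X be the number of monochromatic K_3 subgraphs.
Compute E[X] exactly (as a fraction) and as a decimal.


Let X = Σ_S X_S over the C(12, 3) = 220 subsets S of size 3, where X_S = 1 if the K_3 on S is monochromatic.
For a fixed S, the K_3 on S has C(3, 2) = 3 edges. P[all 3 edges red] = (1/2)^3, and likewise for blue, so P[monochromatic] = 2·(1/2)^3 = 2^{1 − 3} = 1/4.
By linearity: E[X] = C(12, 3) · 2^{1 − 3} = 220 · 1/4 = 55.
Numerically: E[X] ≈ 55.0000.

E[X] = C(12,3)·2^(1−C(3,2)) = 55 ≈ 55.0000.


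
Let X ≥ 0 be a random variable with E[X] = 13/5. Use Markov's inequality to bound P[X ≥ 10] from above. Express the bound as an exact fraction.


μ = E[X] = 13/5, a = 10.
Markov: P[X ≥ 10] ≤ μ/a = (13/5)/10 = 13/50.
Numerically: ≈ 0.260000.
(Since a = 10 > μ = 2.600000, the bound 13/50 is < 1 and informative.)

P[X ≥ 10] ≤ 13/50 ≈ 0.260000.


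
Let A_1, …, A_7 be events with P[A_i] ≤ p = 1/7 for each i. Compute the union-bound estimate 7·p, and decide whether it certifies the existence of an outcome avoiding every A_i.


Union bound: P[∪_{i=1}^{7} A_i] ≤ Σ_i P[A_i] ≤ 7·p = 7·(1/7) = 1.
Numerically: 1 ≈ 1.000000.
Is 1 < 1? NO.
Since the bound 1 is ≥ 1, the union bound is uninformative here; it does NOT by itself certify existence.

7·p = 1 ≈ 1.000000; existence NOT certified by the union bound.


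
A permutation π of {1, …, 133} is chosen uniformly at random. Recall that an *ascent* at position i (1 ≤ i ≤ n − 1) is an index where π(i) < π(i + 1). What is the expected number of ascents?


Write X = Σ X_I over i = 1, …, 132, with X_I the indicator of one ascent.
There are 132 indicators.
For each fixed i, the pair (π(i), π(i+1)) is a uniformly random ordered pair of distinct values from {1, …, 133}; by symmetry P[π(i) < π(i+1)] = 1/2.
By linearity: E[X] = 132 · (1/2) = (133 − 1) · (1/2) = 66 ≈ 66.00000.

E[X] = 66 = 66.00000.


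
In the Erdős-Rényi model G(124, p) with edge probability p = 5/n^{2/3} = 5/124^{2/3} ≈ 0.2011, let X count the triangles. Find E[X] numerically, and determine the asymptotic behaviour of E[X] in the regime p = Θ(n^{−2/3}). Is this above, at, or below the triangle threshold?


Number of potential triangles: C(124, 3) = 310124.
Each occurs with probability p³ ≈ (0.2011)³ ≈ 8.129553e-03.
By linearity: E[X] = C(124, 3)·p³ ≈ 310124 · 8.129553e-03 ≈ 2521.1694.
Since α = 2/3 < 1, p = c/n^{2/3} ≫ 1/n is above the triangle threshold p ~ 1/n. Asymptotically E[X] ~ (c³/6)·n^{3(1−α)} = (5³/6)·n^{1} → ∞; triangles are abundant w.h.p.

E[X] ≈ 2521.1694; in regime p = Θ(1/n^{2/3}) E[X] diverges (above the triangle threshold p ~ 1/n).


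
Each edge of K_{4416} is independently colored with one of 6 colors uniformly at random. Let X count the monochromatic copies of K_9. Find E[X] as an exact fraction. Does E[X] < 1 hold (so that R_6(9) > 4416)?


E[X] = C(4416, 9) · 6^{1 − 36} = 1745644609681318303205765440 · 6^{−35} = 1745644609681318303205765440/1719070799748422591028658176.
As a reduced fraction: E[X] = 27275697026270598487590085/26860481246069102984822784 ≈ 1.0154582.
Is E[X] < 1? NO.
Since E[X] ≥ 1, the first-moment bound is inconclusive at n = 4416; it does NOT by itself certify R_6(9) > 4416.

E[X] = 27275697026270598487590085/26860481246069102984822784 ≈ 1.0154582; E[X] ≥ 1; first-moment method inconclusive here.


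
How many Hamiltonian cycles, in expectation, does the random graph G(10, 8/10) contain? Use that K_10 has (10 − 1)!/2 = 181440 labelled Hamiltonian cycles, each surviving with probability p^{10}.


K_10 has (10 − 1)!/2 = 181440 labelled Hamiltonian cycles.
For each such Hamiltonian cycle H, let X_H = 1 if all 10 edges of H are present in G. Then P[X_H = 1] = p^{10} = (4/5)^{10} = 1048576/9765625.
By linearity of expectation: E[X] = Σ_H E[X_H] = 181440 · p^{10} = 181440 · 1048576/9765625 = 38050725888/1953125.
Numerically: E[X] ≈ 19482.

E[X] = 181440 · (4/5)^{10} = 38050725888/1953125 ≈ 19482.


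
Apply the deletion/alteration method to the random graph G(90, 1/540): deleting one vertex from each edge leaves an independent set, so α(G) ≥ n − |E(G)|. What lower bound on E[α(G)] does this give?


E[|E(G)|] = C(90, 2)·p = 4005 · (1/540) = 89/12.
E[α(G)] ≥ n − E[|E(G)|] = 90 − 89/12 = 991/12.
Numerically: ≈ 82.583.
(This is only a lower bound; the true E[α(G)] may be larger.)

E[α(G)] ≥ 991/12 ≈ 82.583.


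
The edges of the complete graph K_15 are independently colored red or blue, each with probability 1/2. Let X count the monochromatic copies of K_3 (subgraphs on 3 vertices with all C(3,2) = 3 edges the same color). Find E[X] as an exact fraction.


Let X = Σ_S X_S over the C(15, 3) = 455 subsets S of size 3, where X_S = 1 if the K_3 on S is monochromatic.
For a fixed S, the K_3 on S has C(3, 2) = 3 edges. P[all 3 edges red] = (1/2)^3, and likewise for blue, so P[monochromatic] = 2·(1/2)^3 = 2^{1 − 3} = 1/4.
By linearity: E[X] = C(15, 3) · 2^{1 − 3} = 455 · 1/4 = 455/4.
Numerically: E[X] ≈ 113.750.

E[X] = C(15,3)·2^(1−C(3,2)) = 455/4 ≈ 113.750.


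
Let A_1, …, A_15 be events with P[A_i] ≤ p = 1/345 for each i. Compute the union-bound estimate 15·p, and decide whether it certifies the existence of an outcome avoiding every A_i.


Union bound: P[∪_{i=1}^{15} A_i] ≤ Σ_i P[A_i] ≤ 15·p = 15·(1/345) = 1/23.
Numerically: 1/23 ≈ 0.043.
Is 1/23 < 1? YES.
Since P[∪ A_i] ≤ 1/23 < 1, the complement has P[∩ A_i^c] ≥ 1 − 1/23 = 22/23 > 0, so some outcome avoids every A_i.

15·p = 1/23 ≈ 0.043; existence CERTIFIED by the union bound.


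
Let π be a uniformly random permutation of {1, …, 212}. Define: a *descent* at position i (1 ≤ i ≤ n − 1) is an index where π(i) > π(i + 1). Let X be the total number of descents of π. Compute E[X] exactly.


Write X = Σ X_I over i = 1, …, 211, with X_I the indicator of one descent.
There are 211 indicators.
For each fixed i, the pair (π(i), π(i+1)) is a uniformly random ordered pair of distinct values from {1, …, 212}; by symmetry P[π(i) > π(i+1)] = 1/2.
By linearity: E[X] = 211 · (1/2) = (212 − 1) · (1/2) = 211/2 ≈ 105.500000.

E[X] = 211/2 = 105.500000.


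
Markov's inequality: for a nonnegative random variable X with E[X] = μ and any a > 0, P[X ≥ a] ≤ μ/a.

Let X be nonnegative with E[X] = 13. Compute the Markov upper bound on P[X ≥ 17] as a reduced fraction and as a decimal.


μ = E[X] = 13, a = 17.
Markov: P[X ≥ 17] ≤ μ/a = (13)/17 = 13/17.
Numerically: ≈ 0.76471.
(Since a = 17 > μ = 13.00000, the bound 13/17 is < 1 and informative.)

P[X ≥ 17] ≤ 13/17 ≈ 0.76471.


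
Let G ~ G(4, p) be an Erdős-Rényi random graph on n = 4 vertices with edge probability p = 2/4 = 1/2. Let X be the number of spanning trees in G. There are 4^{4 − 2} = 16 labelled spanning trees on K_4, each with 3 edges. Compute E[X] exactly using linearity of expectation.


K_4 has 4^{4 − 2} = 16 labelled spanning trees.
For each such spanning tree H, let X_H = 1 if all 3 edges of H are present in G. Then P[X_H = 1] = p^{3} = (1/2)^{3} = 1/8.
Summing the indicators: E[X] = Σ_H E[X_H] = 16 · p^{3} = 16 · 1/8 = 2.
Numerically: E[X] ≈ 2.

E[X] = 16 · (1/2)^{3} = 2 ≈ 2.


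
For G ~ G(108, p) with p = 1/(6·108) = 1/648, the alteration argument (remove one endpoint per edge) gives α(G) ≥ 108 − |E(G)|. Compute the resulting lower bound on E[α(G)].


E[|E(G)|] = C(108, 2)·p = 5778 · (1/648) = 107/12.
E[α(G)] ≥ n − E[|E(G)|] = 108 − 107/12 = 1189/12.
Numerically: ≈ 99.083333.
(This is only a lower bound; the true E[α(G)] may be larger.)

E[α(G)] ≥ 1189/12 ≈ 99.083333.


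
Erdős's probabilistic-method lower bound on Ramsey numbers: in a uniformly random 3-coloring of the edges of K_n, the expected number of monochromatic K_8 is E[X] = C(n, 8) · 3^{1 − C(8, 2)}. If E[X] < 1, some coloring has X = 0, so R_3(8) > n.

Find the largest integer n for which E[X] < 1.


We need C(n, 8) · 3^{1 − 28} < 1, i.e. C(n, 8) < 3^{28 − 1} = 7625597484987.
Check values of n near the boundary:
  n = 154: C(154, 8) = 6521818990995; 6521818990995 < 7625597484987? YES
  n = 155: C(155, 8) = 6876747915675; 6876747915675 < 7625597484987? YES
  n = 156: C(156, 8) = 7248464019225; 7248464019225 < 7625597484987? YES
  n = 157: C(157, 8) = 7637643295425; 7637643295425 < 7625597484987? NO
  n = 158: C(158, 8) = 8044984271181; 8044984271181 < 7625597484987? NO
  n = 159: C(159, 8) = 8471208603429; 8471208603429 < 7625597484987? NO
The largest n with C(n, 8) < 7625597484987 is n = 156 (where E[X] = 805384891025/847288609443 ≈ 0.9505437). Hence R_3(8) > 156, i.e. R_3(8) ≥ 157.

Largest n = 156; hence R_3(8) > 156.


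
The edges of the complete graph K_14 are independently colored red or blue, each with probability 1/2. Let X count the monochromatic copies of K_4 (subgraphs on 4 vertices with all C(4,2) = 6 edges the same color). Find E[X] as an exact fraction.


Let X = Σ_S X_S over the C(14, 4) = 1001 subsets S of size 4, where X_S = 1 if the K_4 on S is monochromatic.
For a fixed S, the K_4 on S has C(4, 2) = 6 edges. P[all 6 edges red] = (1/2)^6, and likewise for blue, so P[monochromatic] = 2·(1/2)^6 = 2^{1 − 6} = 1/32.
By linearity: E[X] = C(14, 4) · 2^{1 − 6} = 1001 · 1/32 = 1001/32.
Numerically: E[X] ≈ 31.281.

E[X] = C(14,4)·2^(1−C(4,2)) = 1001/32 ≈ 31.281.


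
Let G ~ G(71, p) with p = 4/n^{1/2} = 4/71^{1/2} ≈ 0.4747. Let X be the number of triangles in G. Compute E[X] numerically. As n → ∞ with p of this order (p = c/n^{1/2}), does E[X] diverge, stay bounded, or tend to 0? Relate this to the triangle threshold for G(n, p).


Number of potential triangles: C(71, 3) = 57155.
Each occurs with probability p³ ≈ (0.4747)³ ≈ 1.069775e-01.
By linearity: E[X] = C(71, 3)·p³ ≈ 57155 · 1.069775e-01 ≈ 6114.2991.
Since α = 1/2 < 1, p = c/n^{1/2} ≫ 1/n is above the triangle threshold p ~ 1/n. Asymptotically E[X] ~ (c³/6)·n^{3(1−α)} = (4³/6)·n^{1.5} → ∞; triangles are abundant w.h.p.

E[X] ≈ 6114.2991; in regime p = Θ(1/n^{1/2}) E[X] diverges (above the triangle threshold p ~ 1/n).


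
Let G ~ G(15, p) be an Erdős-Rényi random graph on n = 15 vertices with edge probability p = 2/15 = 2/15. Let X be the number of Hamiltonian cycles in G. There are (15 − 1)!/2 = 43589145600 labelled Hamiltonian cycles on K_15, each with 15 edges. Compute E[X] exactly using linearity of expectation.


K_15 has (15 − 1)!/2 = 43589145600 labelled Hamiltonian cycles.
For each such Hamiltonian cycle H, let X_H = 1 if all 15 edges of H are present in G. Then P[X_H = 1] = p^{15} = (2/15)^{15} = 32768/437893890380859375.
By linearity: E[X] = Σ_H E[X_H] = 43589145600 · p^{15} = 43589145600 · 32768/437893890380859375 = 235115905024/72081298828125.
Numerically: E[X] ≈ 0.00326182.

E[X] = 43589145600 · (2/15)^{15} = 235115905024/72081298828125 ≈ 0.00326182.


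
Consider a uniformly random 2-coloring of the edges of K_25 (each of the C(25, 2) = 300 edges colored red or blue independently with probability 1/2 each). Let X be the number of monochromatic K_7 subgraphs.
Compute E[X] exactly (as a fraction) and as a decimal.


Let X = Σ_S X_S over the C(25, 7) = 480700 subsets S of size 7, where X_S = 1 if the K_7 on S is monochromatic.
For a fixed S, the K_7 on S has C(7, 2) = 21 edges. P[all 21 edges red] = (1/2)^21, and likewise for blue, so P[monochromatic] = 2·(1/2)^21 = 2^{1 − 21} = 1/1048576.
Summing: E[X] = C(25, 7) · 2^{1 − 21} = 480700 · 1/1048576 = 120175/262144.
Numerically: E[X] ≈ 0.458431.

E[X] = C(25,7)·2^(1−C(7,2)) = 120175/262144 ≈ 0.458431.


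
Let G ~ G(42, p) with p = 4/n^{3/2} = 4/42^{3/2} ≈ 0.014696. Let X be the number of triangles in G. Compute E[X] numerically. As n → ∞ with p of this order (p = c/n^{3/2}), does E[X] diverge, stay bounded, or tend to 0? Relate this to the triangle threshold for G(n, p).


Number of potential triangles: C(42, 3) = 11480.
Each occurs with probability p³ ≈ (0.014696)³ ≈ 3.1736437e-06.
By linearity: E[X] = C(42, 3)·p³ ≈ 11480 · 3.1736437e-06 ≈ 0.03643.
Since α = 3/2 > 1, p = c/n^{3/2} = o(1/n) is below the triangle threshold p ~ 1/n. Asymptotically E[X] ~ (c³/6)·n^{3(1−α)} = (4³/6)·n^{-1.5} → 0, so by Markov's inequality G has no triangles w.h.p.

E[X] ≈ 0.03643; in regime p = Θ(1/n^{3/2}) E[X] tends to 0 (below the triangle threshold p ~ 1/n).


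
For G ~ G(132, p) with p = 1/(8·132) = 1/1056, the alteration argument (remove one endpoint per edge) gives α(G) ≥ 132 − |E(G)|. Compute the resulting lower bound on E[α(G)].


E[|E(G)|] = C(132, 2)·p = 8646 · (1/1056) = 131/16.
E[α(G)] ≥ n − E[|E(G)|] = 132 − 131/16 = 1981/16.
Numerically: ≈ 123.81250.
(This is only a lower bound; the true E[α(G)] may be larger.)

E[α(G)] ≥ 1981/16 ≈ 123.81250.


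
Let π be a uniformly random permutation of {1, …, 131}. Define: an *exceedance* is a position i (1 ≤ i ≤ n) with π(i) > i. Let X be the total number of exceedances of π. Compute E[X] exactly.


Write X = Σ_{i=1}^{131} X_i, where X_i = 1_{π(i) > i}.
For each fixed i, π(i) is uniform over {1, …, 131} (marginal of a uniform permutation), so P[π(i) > i] = (n − i)/n. Summing: Σ_{i=1}^{131} (n − i)/n = (0 + 1 + … + 130)/131 = 131(131 − 1)/(2·131) = (131 − 1)/2.
Hence E[X] = Σ_{i=1}^{131} (131 − i)/131 = 65 ≈ 65.000000.

E[X] = 65 = 65.000000.


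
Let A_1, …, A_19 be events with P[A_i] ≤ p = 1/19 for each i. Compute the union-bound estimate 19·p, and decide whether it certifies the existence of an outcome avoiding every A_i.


Union bound: P[∪_{i=1}^{19} A_i] ≤ Σ_i P[A_i] ≤ 19·p = 19·(1/19) = 1.
Numerically: 1 ≈ 1.00000.
Is 1 < 1? NO.
Since the bound 1 is ≥ 1, the union bound is uninformative here; it does NOT by itself certify existence.

19·p = 1 ≈ 1.00000; existence NOT certified by the union bound.


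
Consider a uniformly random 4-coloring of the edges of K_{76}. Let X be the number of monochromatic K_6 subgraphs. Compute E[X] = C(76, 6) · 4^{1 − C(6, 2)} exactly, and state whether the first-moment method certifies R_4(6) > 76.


E[X] = C(76, 6) · 4^{1 − 15} = 218618940 · 4^{−14} = 218618940/268435456.
As a reduced fraction: E[X] = 54654735/67108864 ≈ 0.814.
Is E[X] < 1? YES.
Since E[X] < 1, there exists a 4-coloring of K_{76} with no monochromatic K_6; hence R_4(6) > 76.

E[X] = 54654735/67108864 ≈ 0.814; E[X] < 1, so R_4(6) > 76.


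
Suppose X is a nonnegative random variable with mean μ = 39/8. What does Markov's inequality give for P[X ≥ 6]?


μ = E[X] = 39/8, a = 6.
Markov: P[X ≥ 6] ≤ μ/a = (39/8)/6 = 13/16.
Numerically: ≈ 0.812500.
(Since a = 6 > μ = 4.875000, the bound 13/16 is < 1 and informative.)

P[X ≥ 6] ≤ 13/16 ≈ 0.812500.


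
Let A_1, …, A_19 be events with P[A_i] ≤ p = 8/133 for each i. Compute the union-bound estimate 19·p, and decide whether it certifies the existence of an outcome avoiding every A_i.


Union bound: P[∪_{i=1}^{19} A_i] ≤ Σ_i P[A_i] ≤ 19·p = 19·(8/133) = 8/7.
Numerically: 8/7 ≈ 1.1429.
Is 8/7 < 1? NO.
Since the bound 8/7 is ≥ 1, the union bound is uninformative here; it does NOT by itself certify existence.

19·p = 8/7 ≈ 1.1429; existence NOT certified by the union bound.


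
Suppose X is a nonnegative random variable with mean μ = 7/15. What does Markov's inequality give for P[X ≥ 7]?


μ = E[X] = 7/15, a = 7.
Markov: P[X ≥ 7] ≤ μ/a = (7/15)/7 = 1/15.
Numerically: ≈ 0.066667.
(Since a = 7 > μ = 0.466667, the bound 1/15 is < 1 and informative.)

P[X ≥ 7] ≤ 1/15 ≈ 0.066667.


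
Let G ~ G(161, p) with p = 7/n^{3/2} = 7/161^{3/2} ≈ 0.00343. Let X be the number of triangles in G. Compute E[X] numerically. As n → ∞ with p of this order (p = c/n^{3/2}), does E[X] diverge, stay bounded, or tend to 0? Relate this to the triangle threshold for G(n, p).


Number of potential triangles: C(161, 3) = 682640.
Each occurs with probability p³ ≈ (0.00343)³ ≈ 4.02326e-08.
By linearity: E[X] = C(161, 3)·p³ ≈ 682640 · 4.02326e-08 ≈ 0.027.
Since α = 3/2 > 1, p = c/n^{3/2} = o(1/n) is below the triangle threshold p ~ 1/n. Asymptotically E[X] ~ (c³/6)·n^{3(1−α)} = (7³/6)·n^{-1.5} → 0, so by Markov's inequality G has no triangles w.h.p.

E[X] ≈ 0.027; in regime p = Θ(1/n^{3/2}) E[X] tends to 0 (below the triangle threshold p ~ 1/n).


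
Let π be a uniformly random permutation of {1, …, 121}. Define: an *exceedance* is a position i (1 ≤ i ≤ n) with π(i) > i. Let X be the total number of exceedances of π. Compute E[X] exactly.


Write X = Σ_{i=1}^{121} X_i, where X_i = 1_{π(i) > i}.
For each fixed i, π(i) is uniform over {1, …, 121} (marginal of a uniform permutation), so P[π(i) > i] = (n − i)/n. Summing: Σ_{i=1}^{121} (n − i)/n = (0 + 1 + … + 120)/121 = 121(121 − 1)/(2·121) = (121 − 1)/2.
Hence E[X] = Σ_{i=1}^{121} (121 − i)/121 = 60 ≈ 60.000.

E[X] = 60 = 60.000.


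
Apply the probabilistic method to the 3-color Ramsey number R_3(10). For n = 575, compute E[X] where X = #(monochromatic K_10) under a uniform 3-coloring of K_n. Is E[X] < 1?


E[X] = C(575, 10) · 3^{1 − 45} = 1006325345561406175305 · 3^{−44} = 1006325345561406175305/984770902183611232881.
As a reduced fraction: E[X] = 111813927284600686145/109418989131512359209 ≈ 1.0219.
Is E[X] < 1? NO.
Since E[X] ≥ 1, the first-moment bound is inconclusive at n = 575; it does NOT by itself certify R_3(10) > 575.

E[X] = 111813927284600686145/109418989131512359209 ≈ 1.0219; E[X] ≥ 1; first-moment method inconclusive here.


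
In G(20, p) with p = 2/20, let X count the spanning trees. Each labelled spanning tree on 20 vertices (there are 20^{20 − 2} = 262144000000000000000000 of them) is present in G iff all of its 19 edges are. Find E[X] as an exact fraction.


K_20 has 20^{20 − 2} = 262144000000000000000000 labelled spanning trees.
For each such spanning tree H, let X_H = 1 if all 19 edges of H are present in G. Then P[X_H = 1] = p^{19} = (1/10)^{19} = 1/10000000000000000000.
Summing the indicators: E[X] = Σ_H E[X_H] = 262144000000000000000000 · p^{19} = 262144000000000000000000 · 1/10000000000000000000 = 131072/5.
Numerically: E[X] ≈ 26214.4.

E[X] = 262144000000000000000000 · (1/10)^{19} = 131072/5 ≈ 26214.4.


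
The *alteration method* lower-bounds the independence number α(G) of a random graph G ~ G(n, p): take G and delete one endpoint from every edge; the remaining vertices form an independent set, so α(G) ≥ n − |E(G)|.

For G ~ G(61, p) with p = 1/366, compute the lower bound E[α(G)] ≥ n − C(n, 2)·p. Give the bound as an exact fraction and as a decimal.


E[|E(G)|] = C(61, 2)·p = 1830 · (1/366) = 5.
E[α(G)] ≥ n − E[|E(G)|] = 61 − 5 = 56.
Numerically: ≈ 56.00000.
(This is only a lower bound; the true E[α(G)] may be larger.)

E[α(G)] ≥ 56 ≈ 56.00000.


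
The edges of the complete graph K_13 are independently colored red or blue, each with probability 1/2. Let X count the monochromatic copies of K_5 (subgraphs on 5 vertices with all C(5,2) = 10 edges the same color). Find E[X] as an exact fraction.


Let X = Σ_S X_S over the C(13, 5) = 1287 subsets S of size 5, where X_S = 1 if the K_5 on S is monochromatic.
For a fixed S, the K_5 on S has C(5, 2) = 10 edges. P[all 10 edges red] = (1/2)^10, and likewise for blue, so P[monochromatic] = 2·(1/2)^10 = 2^{1 − 10} = 1/512.
Summing: E[X] = C(13, 5) · 2^{1 − 10} = 1287 · 1/512 = 1287/512.
Numerically: E[X] ≈ 2.513672.

E[X] = C(13,5)·2^(1−C(5,2)) = 1287/512 ≈ 2.513672.


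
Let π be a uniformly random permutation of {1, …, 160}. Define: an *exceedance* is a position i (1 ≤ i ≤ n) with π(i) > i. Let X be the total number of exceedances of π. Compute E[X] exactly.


Write X = Σ_{i=1}^{160} X_i, where X_i = 1_{π(i) > i}.
For each fixed i, π(i) is uniform over {1, …, 160} (marginal of a uniform permutation), so P[π(i) > i] = (n − i)/n. Summing: Σ_{i=1}^{160} (n − i)/n = (0 + 1 + … + 159)/160 = 160(160 − 1)/(2·160) = (160 − 1)/2.
Hence E[X] = Σ_{i=1}^{160} (160 − i)/160 = 159/2 ≈ 79.500.

E[X] = 159/2 = 79.500.


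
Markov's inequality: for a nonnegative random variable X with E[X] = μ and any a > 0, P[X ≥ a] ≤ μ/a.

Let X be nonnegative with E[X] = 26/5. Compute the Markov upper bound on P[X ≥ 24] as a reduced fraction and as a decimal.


μ = E[X] = 26/5, a = 24.
Markov: P[X ≥ 24] ≤ μ/a = (26/5)/24 = 13/60.
Numerically: ≈ 0.217.
(Since a = 24 > μ = 5.200, the bound 13/60 is < 1 and informative.)

P[X ≥ 24] ≤ 13/60 ≈ 0.217.


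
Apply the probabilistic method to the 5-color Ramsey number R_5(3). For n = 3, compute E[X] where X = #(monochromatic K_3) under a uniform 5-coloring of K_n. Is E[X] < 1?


E[X] = C(3, 3) · 5^{1 − 3} = 1 · 5^{−2} = 1/25.
As a reduced fraction: E[X] = 1/25 ≈ 0.04000.
Is E[X] < 1? YES.
Since E[X] < 1, there exists a 5-coloring of K_{3} with no monochromatic K_3; hence R_5(3) > 3.

E[X] = 1/25 ≈ 0.04000; E[X] < 1, so R_5(3) > 3.


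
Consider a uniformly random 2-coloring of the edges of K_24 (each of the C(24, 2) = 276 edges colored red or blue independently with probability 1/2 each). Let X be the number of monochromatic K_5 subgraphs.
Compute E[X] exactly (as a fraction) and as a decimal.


Let X = Σ_S X_S over the C(24, 5) = 42504 subsets S of size 5, where X_S = 1 if the K_5 on S is monochromatic.
For a fixed S, the K_5 on S has C(5, 2) = 10 edges. P[all 10 edges red] = (1/2)^10, and likewise for blue, so P[monochromatic] = 2·(1/2)^10 = 2^{1 − 10} = 1/512.
Summing: E[X] = C(24, 5) · 2^{1 − 10} = 42504 · 1/512 = 5313/64.
Numerically: E[X] ≈ 83.016.

E[X] = C(24,5)·2^(1−C(5,2)) = 5313/64 ≈ 83.016.


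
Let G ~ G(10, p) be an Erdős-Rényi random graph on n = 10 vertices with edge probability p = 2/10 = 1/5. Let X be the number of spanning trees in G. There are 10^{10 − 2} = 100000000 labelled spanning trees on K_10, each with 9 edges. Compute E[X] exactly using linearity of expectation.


K_10 has 10^{10 − 2} = 100000000 labelled spanning trees.
For each such spanning tree H, let X_H = 1 if all 9 edges of H are present in G. Then P[X_H = 1] = p^{9} = (1/5)^{9} = 1/1953125.
By linearity: E[X] = Σ_H E[X_H] = 100000000 · p^{9} = 100000000 · 1/1953125 = 256/5.
Numerically: E[X] ≈ 51.2.

E[X] = 100000000 · (1/5)^{9} = 256/5 ≈ 51.2.


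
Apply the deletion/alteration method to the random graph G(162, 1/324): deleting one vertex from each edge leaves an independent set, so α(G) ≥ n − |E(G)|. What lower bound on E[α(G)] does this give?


E[|E(G)|] = C(162, 2)·p = 13041 · (1/324) = 161/4.
E[α(G)] ≥ n − E[|E(G)|] = 162 − 161/4 = 487/4.
Numerically: ≈ 121.7500.
(This is only a lower bound; the true E[α(G)] may be larger.)

E[α(G)] ≥ 487/4 ≈ 121.7500.


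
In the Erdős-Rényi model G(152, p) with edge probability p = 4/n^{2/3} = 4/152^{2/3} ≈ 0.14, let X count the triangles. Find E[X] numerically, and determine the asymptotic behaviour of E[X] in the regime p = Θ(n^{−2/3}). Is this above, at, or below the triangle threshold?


Number of potential triangles: C(152, 3) = 573800.
Each occurs with probability p³ ≈ (0.14)³ ≈ 2.77008e-03.
By linearity: E[X] = C(152, 3)·p³ ≈ 573800 · 2.77008e-03 ≈ 1589.474.
Since α = 2/3 < 1, p = c/n^{2/3} ≫ 1/n is above the triangle threshold p ~ 1/n. Asymptotically E[X] ~ (c³/6)·n^{3(1−α)} = (4³/6)·n^{1} → ∞; triangles are abundant w.h.p.

E[X] ≈ 1589.474; in regime p = Θ(1/n^{2/3}) E[X] diverges (above the triangle threshold p ~ 1/n).


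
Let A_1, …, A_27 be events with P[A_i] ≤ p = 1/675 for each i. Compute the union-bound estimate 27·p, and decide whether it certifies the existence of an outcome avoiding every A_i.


Union bound: P[∪_{i=1}^{27} A_i] ≤ Σ_i P[A_i] ≤ 27·p = 27·(1/675) = 1/25.
Numerically: 1/25 ≈ 0.0400000.
Is 1/25 < 1? YES.
Since P[∪ A_i] ≤ 1/25 < 1, the complement has P[∩ A_i^c] ≥ 1 − 1/25 = 24/25 > 0, so some outcome avoids every A_i.

27·p = 1/25 ≈ 0.0400000; existence CERTIFIED by the union bound.


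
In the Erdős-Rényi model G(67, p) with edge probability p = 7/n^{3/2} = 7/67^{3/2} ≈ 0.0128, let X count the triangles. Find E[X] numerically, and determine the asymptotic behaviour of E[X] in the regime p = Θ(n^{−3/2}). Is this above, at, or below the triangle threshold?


Number of potential triangles: C(67, 3) = 47905.
Each occurs with probability p³ ≈ (0.0128)³ ≈ 2.07949e-06.
By linearity: E[X] = C(67, 3)·p³ ≈ 47905 · 2.07949e-06 ≈ 0.100.
Since α = 3/2 > 1, p = c/n^{3/2} = o(1/n) is below the triangle threshold p ~ 1/n. Asymptotically E[X] ~ (c³/6)·n^{3(1−α)} = (7³/6)·n^{-1.5} → 0, so by Markov's inequality G has no triangles w.h.p.

E[X] ≈ 0.100; in regime p = Θ(1/n^{3/2}) E[X] tends to 0 (below the triangle threshold p ~ 1/n).


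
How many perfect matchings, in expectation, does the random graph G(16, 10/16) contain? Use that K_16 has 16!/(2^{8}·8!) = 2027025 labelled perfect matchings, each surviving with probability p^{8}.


K_16 has 16!/(2^{8}·8!) = 2027025 labelled perfect matchings.
For each such perfect matching H, let X_H = 1 if all 8 edges of H are present in G. Then P[X_H = 1] = p^{8} = (5/8)^{8} = 390625/16777216.
Summing the indicators: E[X] = Σ_H E[X_H] = 2027025 · p^{8} = 2027025 · 390625/16777216 = 791806640625/16777216.
Numerically: E[X] ≈ 4.72e+04.

E[X] = 2027025 · (5/8)^{8} = 791806640625/16777216 ≈ 4.72e+04.


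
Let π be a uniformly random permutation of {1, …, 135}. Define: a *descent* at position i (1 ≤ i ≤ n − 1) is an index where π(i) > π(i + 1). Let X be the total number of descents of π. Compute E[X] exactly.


Write X = Σ X_I over i = 1, …, 134, with X_I the indicator of one descent.
There are 134 indicators.
For each fixed i, the pair (π(i), π(i+1)) is a uniformly random ordered pair of distinct values from {1, …, 135}; by symmetry P[π(i) > π(i+1)] = 1/2.
By linearity: E[X] = 134 · (1/2) = (135 − 1) · (1/2) = 67 ≈ 67.000.

E[X] = 67 = 67.000.


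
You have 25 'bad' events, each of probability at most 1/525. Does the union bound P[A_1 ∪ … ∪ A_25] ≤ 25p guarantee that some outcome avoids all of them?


Union bound: P[∪_{i=1}^{25} A_i] ≤ Σ_i P[A_i] ≤ 25·p = 25·(1/525) = 1/21.
Numerically: 1/21 ≈ 0.0476.
Is 1/21 < 1? YES.
Since P[∪ A_i] ≤ 1/21 < 1, the complement has P[∩ A_i^c] ≥ 1 − 1/21 = 20/21 > 0, so some outcome avoids every A_i.

25·p = 1/21 ≈ 0.0476; existence CERTIFIED by the union bound.


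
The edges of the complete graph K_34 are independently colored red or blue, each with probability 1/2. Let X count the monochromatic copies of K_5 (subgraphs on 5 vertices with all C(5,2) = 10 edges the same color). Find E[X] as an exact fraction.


Let X = Σ_S X_S over the C(34, 5) = 278256 subsets S of size 5, where X_S = 1 if the K_5 on S is monochromatic.
For a fixed S, the K_5 on S has C(5, 2) = 10 edges. P[all 10 edges red] = (1/2)^10, and likewise for blue, so P[monochromatic] = 2·(1/2)^10 = 2^{1 − 10} = 1/512.
Summing: E[X] = C(34, 5) · 2^{1 − 10} = 278256 · 1/512 = 17391/32.
Numerically: E[X] ≈ 543.469.

E[X] = C(34,5)·2^(1−C(5,2)) = 17391/32 ≈ 543.469.


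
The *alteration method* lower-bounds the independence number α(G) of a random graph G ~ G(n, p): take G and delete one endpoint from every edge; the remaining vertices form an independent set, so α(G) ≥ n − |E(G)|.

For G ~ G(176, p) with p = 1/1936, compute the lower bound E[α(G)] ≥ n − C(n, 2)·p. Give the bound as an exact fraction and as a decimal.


E[|E(G)|] = C(176, 2)·p = 15400 · (1/1936) = 175/22.
E[α(G)] ≥ n − E[|E(G)|] = 176 − 175/22 = 3697/22.
Numerically: ≈ 168.04545.
(This is only a lower bound; the true E[α(G)] may be larger.)

E[α(G)] ≥ 3697/22 ≈ 168.04545.


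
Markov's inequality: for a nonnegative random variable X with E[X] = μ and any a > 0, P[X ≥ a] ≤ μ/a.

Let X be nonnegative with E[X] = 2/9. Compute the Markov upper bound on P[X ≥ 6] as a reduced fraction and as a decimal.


μ = E[X] = 2/9, a = 6.
Markov: P[X ≥ 6] ≤ μ/a = (2/9)/6 = 1/27.
Numerically: ≈ 0.0370.
(Since a = 6 > μ = 0.2222, the bound 1/27 is < 1 and informative.)

P[X ≥ 6] ≤ 1/27 ≈ 0.0370.


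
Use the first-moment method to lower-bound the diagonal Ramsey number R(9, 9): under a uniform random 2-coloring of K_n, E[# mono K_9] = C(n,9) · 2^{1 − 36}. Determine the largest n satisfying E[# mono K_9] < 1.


We need C(n, 9) · 2^{1 − 36} < 1, i.e. C(n, 9) < 2^{36 − 1} = 34359738368.
Check values of n near the boundary:
  n = 62: C(62, 9) = 20286591270; 20286591270 < 34359738368? YES
  n = 63: C(63, 9) = 23667689815; 23667689815 < 34359738368? YES
  n = 64: C(64, 9) = 27540584512; 27540584512 < 34359738368? YES
  n = 65: C(65, 9) = 31966749880; 31966749880 < 34359738368? YES
  n = 66: C(66, 9) = 37014131440; 37014131440 < 34359738368? NO
  n = 67: C(67, 9) = 42757703560; 42757703560 < 34359738368? NO
  n = 68: C(68, 9) = 49280065120; 49280065120 < 34359738368? NO
The largest n with C(n, 9) < 34359738368 is n = 65 (where E[X] = 3995843735/4294967296 ≈ 0.930355). Hence R(9, 9) > 65, i.e. R(9, 9) ≥ 66.

Largest n = 65; hence R(9, 9) > 65.


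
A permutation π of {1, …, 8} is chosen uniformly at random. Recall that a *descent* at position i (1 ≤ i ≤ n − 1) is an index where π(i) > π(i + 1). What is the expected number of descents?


Write X = Σ X_I over i = 1, …, 7, with X_I the indicator of one descent.
There are 7 indicators.
For each fixed i, the pair (π(i), π(i+1)) is a uniformly random ordered pair of distinct values from {1, …, 8}; by symmetry P[π(i) > π(i+1)] = 1/2.
By linearity: E[X] = 7 · (1/2) = (8 − 1) · (1/2) = 7/2 ≈ 3.500.

E[X] = 7/2 = 3.500.


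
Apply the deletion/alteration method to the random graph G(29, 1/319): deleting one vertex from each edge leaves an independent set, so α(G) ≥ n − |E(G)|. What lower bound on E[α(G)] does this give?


E[|E(G)|] = C(29, 2)·p = 406 · (1/319) = 14/11.
E[α(G)] ≥ n − E[|E(G)|] = 29 − 14/11 = 305/11.
Numerically: ≈ 27.727273.
(This is only a lower bound; the true E[α(G)] may be larger.)

E[α(G)] ≥ 305/11 ≈ 27.727273.


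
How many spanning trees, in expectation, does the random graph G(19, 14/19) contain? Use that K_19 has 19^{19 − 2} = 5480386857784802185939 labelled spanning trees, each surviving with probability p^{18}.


K_19 has 19^{19 − 2} = 5480386857784802185939 labelled spanning trees.
For each such spanning tree H, let X_H = 1 if all 18 edges of H are present in G. Then P[X_H = 1] = p^{18} = (14/19)^{18} = 426878854210636742656/104127350297911241532841.
By linearity of expectation: E[X] = Σ_H E[X_H] = 5480386857784802185939 · p^{18} = 5480386857784802185939 · 426878854210636742656/104127350297911241532841 = 426878854210636742656/19.
Numerically: E[X] ≈ 2.247e+19.

E[X] = 5480386857784802185939 · (14/19)^{18} = 426878854210636742656/19 ≈ 2.247e+19.


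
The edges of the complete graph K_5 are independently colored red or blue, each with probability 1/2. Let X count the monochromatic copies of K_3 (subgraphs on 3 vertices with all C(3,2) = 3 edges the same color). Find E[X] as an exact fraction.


Let X = Σ_S X_S over the C(5, 3) = 10 subsets S of size 3, where X_S = 1 if the K_3 on S is monochromatic.
For a fixed S, the K_3 on S has C(3, 2) = 3 edges. P[all 3 edges red] = (1/2)^3, and likewise for blue, so P[monochromatic] = 2·(1/2)^3 = 2^{1 − 3} = 1/4.
Summing: E[X] = C(5, 3) · 2^{1 − 3} = 10 · 1/4 = 5/2.
Numerically: E[X] ≈ 2.5000.

E[X] = C(5,3)·2^(1−C(3,2)) = 5/2 ≈ 2.5000.


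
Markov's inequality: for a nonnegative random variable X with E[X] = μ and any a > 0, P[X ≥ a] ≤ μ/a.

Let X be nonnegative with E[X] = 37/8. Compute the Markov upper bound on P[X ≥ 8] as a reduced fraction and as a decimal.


μ = E[X] = 37/8, a = 8.
Markov: P[X ≥ 8] ≤ μ/a = (37/8)/8 = 37/64.
Numerically: ≈ 0.57812.
(Since a = 8 > μ = 4.62500, the bound 37/64 is < 1 and informative.)

P[X ≥ 8] ≤ 37/64 ≈ 0.57812.


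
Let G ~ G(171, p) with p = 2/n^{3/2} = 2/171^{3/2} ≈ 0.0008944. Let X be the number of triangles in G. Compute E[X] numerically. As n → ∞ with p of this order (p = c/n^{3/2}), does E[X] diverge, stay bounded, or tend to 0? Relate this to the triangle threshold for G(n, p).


Number of potential triangles: C(171, 3) = 818805.
Each occurs with probability p³ ≈ (0.0008944)³ ≈ 7.154965e-10.
By linearity: E[X] = C(171, 3)·p³ ≈ 818805 · 7.154965e-10 ≈ 0.0006.
Since α = 3/2 > 1, p = c/n^{3/2} = o(1/n) is below the triangle threshold p ~ 1/n. Asymptotically E[X] ~ (c³/6)·n^{3(1−α)} = (2³/6)·n^{-1.5} → 0, so by Markov's inequality G has no triangles w.h.p.

E[X] ≈ 0.0006; in regime p = Θ(1/n^{3/2}) E[X] tends to 0 (below the triangle threshold p ~ 1/n).


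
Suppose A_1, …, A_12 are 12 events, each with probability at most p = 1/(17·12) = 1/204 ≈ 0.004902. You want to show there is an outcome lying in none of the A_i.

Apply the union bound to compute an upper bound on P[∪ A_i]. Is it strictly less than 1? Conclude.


Union bound: P[∪_{i=1}^{12} A_i] ≤ Σ_i P[A_i] ≤ 12·p = 12·(1/204) = 1/17.
Numerically: 1/17 ≈ 0.058824.
Is 1/17 < 1? YES.
Since P[∪ A_i] ≤ 1/17 < 1, the complement has P[∩ A_i^c] ≥ 1 − 1/17 = 16/17 > 0, so some outcome avoids every A_i.

12·p = 1/17 ≈ 0.058824; existence CERTIFIED by the union bound.


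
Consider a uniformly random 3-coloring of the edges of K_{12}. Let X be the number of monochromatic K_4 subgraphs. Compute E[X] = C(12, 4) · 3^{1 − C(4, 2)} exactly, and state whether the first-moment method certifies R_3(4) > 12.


E[X] = C(12, 4) · 3^{1 − 6} = 495 · 3^{−5} = 495/243.
As a reduced fraction: E[X] = 55/27 ≈ 2.0370370.
Is E[X] < 1? NO.
Since E[X] ≥ 1, the first-moment bound is inconclusive at n = 12; it does NOT by itself certify R_3(4) > 12.

E[X] = 55/27 ≈ 2.0370370; E[X] ≥ 1; first-moment method inconclusive here.


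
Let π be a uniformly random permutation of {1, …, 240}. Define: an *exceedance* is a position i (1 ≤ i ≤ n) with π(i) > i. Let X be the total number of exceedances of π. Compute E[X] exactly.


Write X = Σ_{i=1}^{240} X_i, where X_i = 1_{π(i) > i}.
For each fixed i, π(i) is uniform over {1, …, 240} (marginal of a uniform permutation), so P[π(i) > i] = (n − i)/n. Summing: Σ_{i=1}^{240} (n − i)/n = (0 + 1 + … + 239)/240 = 240(240 − 1)/(2·240) = (240 − 1)/2.
Hence E[X] = Σ_{i=1}^{240} (240 − i)/240 = 239/2 ≈ 119.5000.

E[X] = 239/2 = 119.5000.


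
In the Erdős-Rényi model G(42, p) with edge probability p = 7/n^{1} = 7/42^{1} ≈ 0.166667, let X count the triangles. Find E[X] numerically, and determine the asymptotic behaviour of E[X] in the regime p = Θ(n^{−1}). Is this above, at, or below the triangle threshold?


Number of potential triangles: C(42, 3) = 11480.
Each occurs with probability p³ ≈ (0.166667)³ ≈ 4.62962963e-03.
By linearity: E[X] = C(42, 3)·p³ ≈ 11480 · 4.62962963e-03 ≈ 53.148148.
Here α = 1, so p = 7/n is exactly at the triangle threshold p ~ 1/n. Asymptotically E[X] → c³/6 = 7³/6 = 343/6 ≈ 57.166667, a bounded constant. In this regime the triangle count is asymptotically Poisson(c³/6).

E[X] ≈ 53.148148; in regime p = Θ(1/n^{1}) E[X] stays bounded (at the triangle threshold p ~ 1/n).
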